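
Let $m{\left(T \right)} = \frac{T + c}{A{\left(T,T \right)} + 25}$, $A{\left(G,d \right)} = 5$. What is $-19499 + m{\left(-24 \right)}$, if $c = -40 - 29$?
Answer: $- \frac{195021}{10} \approx -19502.0$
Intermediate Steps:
$c = -69$
$m{\left(T \right)} = - \frac{23}{10} + \frac{T}{30}$ ($m{\left(T \right)} = \frac{T - 69}{5 + 25} = \frac{-69 + T}{30} = \left(-69 + T\right) \frac{1}{30} = - \frac{23}{10} + \frac{T}{30}$)
$-19499 + m{\left(-24 \right)} = -19499 + \left(- \frac{23}{10} + \frac{1}{30} \left(-24\right)\right) = -19499 - \frac{31}{10} = - \frac{195021}{10}$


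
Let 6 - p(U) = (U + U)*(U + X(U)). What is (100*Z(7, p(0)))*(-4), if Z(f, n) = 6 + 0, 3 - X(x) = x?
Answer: -2400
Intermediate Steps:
X(x) = 3 - x
p(U) = 6 - 6*U (p(U) = 6 - (U + U)*(U + (3 - U)) = 6 - 2*U*3 = 6 - 6*U)
Z(f, n) = 6
(100*Z(7, p(0)))*(-4) = (100*6)*(-4) = 600*(-4) = -2400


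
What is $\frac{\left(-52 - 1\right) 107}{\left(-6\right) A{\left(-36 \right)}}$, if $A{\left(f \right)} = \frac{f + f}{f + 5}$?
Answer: $\frac{175801}{432} \approx 406.95$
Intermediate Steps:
$A{\left(f \right)} = \frac{2 f}{5 + f}$
$\frac{\left(-52 - 1\right) 107}{\left(-6\right) A{\left(-36 \right)}} = \frac{\left(-52 - 1\right) 107}{\left(-6\right) 2 \left(-36\right) \frac{1}{5 - 36}} = \frac{\left(-52 + \left(-2 + 1\right)\right) 107}{\left(-6\right) 2 \left(-36\right) \frac{1}{-31}} = \frac{\left(-52 - 1\right) 107}{\left(-6\right) 2 \left(-36\right) \left(- \frac{1}{31}\right)} = \frac{\left(-53\right) 107}{\left(-6\right) \frac{72}{31}} = - \frac{5671}{- \frac{432}{31}} = \left(-5671\right) \left(- \frac{31}{432}\right) = \frac{175801}{432}$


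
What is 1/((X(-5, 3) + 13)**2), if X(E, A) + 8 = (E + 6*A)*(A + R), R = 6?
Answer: 1/14884 ≈ 6.7186e-5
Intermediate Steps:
X(E, A) = -8 + (6 + A)*(E + 6*A) (X(E, A) = -8 + (E + 6*A)*(A + 6) = -8 + (E + 6*A)*(6 + A) = -8 + (6 + A)*(E + 6*A))
1/((X(-5, 3) + 13)**2) = 1/(((-8 + 6*(-5) + 6*3**2 + 36*3 + 3*(-5)) + 13)**2) = 1/(((-8 - 30 + 6*9 + 108 - 15) + 13)**2) = 1/(((-8 - 30 + 54 + 108 - 15) + 13)**2) = 1/((109 + 13)**2) = 1/(122**2) = 1/14884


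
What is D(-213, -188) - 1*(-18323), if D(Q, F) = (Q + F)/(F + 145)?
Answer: 788290/43 ≈ 18332.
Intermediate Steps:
D(Q, F) = (F + Q)/(145 + F)
D(-213, -188) - 1*(-18323) = (-188 - 213)/(145 - 188) - 1*(-18323) = -401/(-43) + 18323 = -1/43*(-401) + 18323 = 401/43 + 18323 = 788290/43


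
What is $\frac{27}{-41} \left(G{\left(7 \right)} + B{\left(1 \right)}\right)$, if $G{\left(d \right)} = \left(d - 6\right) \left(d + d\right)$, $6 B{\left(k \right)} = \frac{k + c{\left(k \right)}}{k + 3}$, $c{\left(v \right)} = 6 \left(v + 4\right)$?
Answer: $- \frac{3303}{328} \approx -10.07$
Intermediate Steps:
$c{\left(v \right)} = 24 + 6 v$ ($c{\left(v \right)} = 6 \left(4 + v\right) = 24 + 6 v$)
$B{\left(k \right)} = \frac{24 + 7 k}{6 \left(3 + k\right)}$ ($B{\left(k \right)} = \frac{\left(k + \left(24 + 6 k\right)\right) \frac{1}{k + 3}}{6} = \frac{\left(24 + 7 k\right) \frac{1}{3 + k}}{6} = \frac{\frac{1}{3 + k} \left(24 + 7 k\right)}{6} = \frac{24 + 7 k}{6 \left(3 + k\right)}$)
$G{\left(d \right)} = 2 d \left(-6 + d\right)$ ($G{\left(d \right)} = \left(-6 + d\right) 2 d = 2 d \left(-6 + d\right)$)
$\frac{27}{-41} \left(G{\left(7 \right)} + B{\left(1 \right)}\right) = \frac{27}{-41} \left(2 \cdot 7 \left(-6 + 7\right) + \frac{24 + 7 \cdot 1}{6 \left(3 + 1\right)}\right) = 27 \left(- \frac{1}{41}\right) \left(2 \cdot 7 \cdot 1 + \frac{24 + 7}{6 \cdot 4}\right) = - \frac{27 \left(14 + \frac{1}{6} \cdot \frac{1}{4} \cdot 31\right)}{41} = - \frac{27 \left(14 + \frac{31}{24}\right)}{41} = \left(- \frac{27}{41}\right) \frac{367}{24} = - \frac{3303}{328}$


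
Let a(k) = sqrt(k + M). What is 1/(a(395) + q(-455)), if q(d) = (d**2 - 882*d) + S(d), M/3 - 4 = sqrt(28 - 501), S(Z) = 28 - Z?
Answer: 1/(608818 + sqrt(407 + 3*I*sqrt(473))) ≈ 1.6425e-6 - 4.0e-12*I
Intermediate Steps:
M = 12 + 3*I*sqrt(473) (M = 12 + 3*sqrt(28 - 501) = 12 + 3*sqrt(-473) = 12 + 3*(I*sqrt(473)) = 12 + 3*I*sqrt(473) ≈ 12.0 + 65.246*I)
q(d) = 28 + d**2 - 883*d (q(d) = (d**2 - 882*d) + (28 - d) = 28 + d**2 - 883*d)
a(k) = sqrt(12 + k + 3*I*sqrt(473)) (a(k) = sqrt(k + (12 + 3*I*sqrt(473))) = sqrt(12 + k + 3*I*sqrt(473)))
1/(a(395) + q(-455)) = 1/(sqrt(12 + 395 + 3*I*sqrt(473)) + (28 + (-455)**2 - 883*(-455))) = 1/(sqrt(407 + 3*I*sqrt(473)) + (28 + 207025 + 401765)) = 1/(sqrt(407 + 3*I*sqrt(473)) + 608818) = 1/(608818 + sqrt(407 + 3*I*sqrt(473)))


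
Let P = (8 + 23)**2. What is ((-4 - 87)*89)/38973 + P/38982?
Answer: -92754055/506415162 ≈ -0.18316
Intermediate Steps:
P = 961 (P = 31**2 = 961)
((-4 - 87)*89)/38973 + P/38982 = ((-4 - 87)*89)/38973 + 961/38982 = -91*89*(1/38973) + 961*(1/38982) = -8099*1/38973 + 961/38982 = -8099/38973 + 961/38982 = -92754055/506415162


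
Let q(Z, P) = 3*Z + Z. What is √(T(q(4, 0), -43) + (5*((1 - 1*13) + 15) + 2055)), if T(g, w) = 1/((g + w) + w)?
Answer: √10142930/70 ≈ 45.497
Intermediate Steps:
q(Z, P) = 4*Z
T(g, w) = 1/(g + 2*w)
√(T(q(4, 0), -43) + (5*((1 - 1*13) + 15) + 2055)) = √(1/(4*4 + 2*(-43)) + (5*((1 - 1*13) + 15) + 2055)) = √(1/(16 - 86) + (5*((1 - 13) + 15) + 2055)) = √(1/(-70) + (5*(-12 + 15) + 2055)) = √(-1/70 + (5*3 + 2055)) = √(-1/70 + (15 + 2055)) = √(-1/70 + 2070) = √(144899/70) = √10142930/70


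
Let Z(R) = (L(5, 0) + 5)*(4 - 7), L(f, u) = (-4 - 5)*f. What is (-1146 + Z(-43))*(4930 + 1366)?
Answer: -6459696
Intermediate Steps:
L(f, u) = -9*f
Z(R) = 120 (Z(R) = (-9*5 + 5)*(4 - 7) = (-45 + 5)*(-3) = -40*(-3) = 120)
(-1146 + Z(-43))*(4930 + 1366) = (-1146 + 120)*(4930 + 1366) = -1026*6296 = -6459696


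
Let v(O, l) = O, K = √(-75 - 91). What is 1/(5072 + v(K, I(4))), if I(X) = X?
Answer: 2536/12862675 - I*√166/25725350 ≈ 0.00019716 - 5.0083e-7*I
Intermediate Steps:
K = I*√166 (K = √(-166) = I*√166 ≈ 12.884*I)
1/(5072 + v(K, I(4))) = 1/(5072 + I*√166)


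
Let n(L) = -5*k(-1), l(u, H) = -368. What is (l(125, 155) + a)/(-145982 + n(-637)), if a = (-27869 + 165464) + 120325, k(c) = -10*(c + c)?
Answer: -128776/73041 ≈ -1.7631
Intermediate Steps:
k(c) = -20*c
a = 257920 (a = 137595 + 120325 = 257920)
n(L) = -100 (n(L) = -(-100)*(-1) = -5*20 = -100)
(l(125, 155) + a)/(-145982 + n(-637)) = (-368 + 257920)/(-145982 - 100) = 257552/(-146082) = 257552*(-1/146082) = -128776/73041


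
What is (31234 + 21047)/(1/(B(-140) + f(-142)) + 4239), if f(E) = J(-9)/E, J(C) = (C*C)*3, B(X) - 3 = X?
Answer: 1029778857/83495441 ≈ 12.333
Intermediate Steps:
B(X) = 3 + X
J(C) = 3*C**2 (J(C) = C**2*3 = 3*C**2)
f(E) = 243/E (f(E) = (3*(-9)**2)/E = (3*81)/E = 243/E)
(31234 + 21047)/(1/(B(-140) + f(-142)) + 4239) = (31234 + 21047)/(1/((3 - 140) + 243/(-142)) + 4239) = 52281/(1/(-137 + 243*(-1/142)) + 4239) = 52281/(1/(-137 - 243/142) + 4239) = 52281/(1/(-19697/142) + 4239) = 52281/(-142/19697 + 4239) = 52281/(83495441/19697) = 52281*(19697/83495441) = 1029778857/83495441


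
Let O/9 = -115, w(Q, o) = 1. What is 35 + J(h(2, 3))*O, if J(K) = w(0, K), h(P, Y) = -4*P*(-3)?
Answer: -1000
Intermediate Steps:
O = -1035 (O = 9*(-115) = -1035)
h(P, Y) = 12*P
J(K) = 1
35 + J(h(2, 3))*O = 35 + 1*(-1035) = 35 - 1035 = -1000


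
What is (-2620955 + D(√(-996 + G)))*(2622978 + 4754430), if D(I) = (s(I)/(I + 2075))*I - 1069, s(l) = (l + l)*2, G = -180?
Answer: 177057792*(-1529514*√6 + 226696021*I)/(-2075*I + 14*√6) ≈ -1.9344e+13 + 2.7622e+5*I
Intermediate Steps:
s(l) = 4*l (s(l) = (2*l)*2 = 4*l)
D(I) = -1069 + 4*I²/(2075 + I) (D(I) = ((4*I)/(I + 2075))*I - 1069 = ((4*I)/(2075 + I))*I - 1069 = (4*I/(2075 + I))*I - 1069 = 4*I²/(2075 + I) - 1069 = -1069 + 4*I²/(2075 + I))
(-2620955 + D(√(-996 + G)))*(2622978 + 4754430) = (-2620955 + (-2218175 - 1069*√(-996 - 180) + 4*(√(-996 - 180))²)/(2075 + √(-996 - 180)))*(2622978 + 4754430) = (-2620955 + (-2218175 - 14966*I*√6 + 4*(√(-1176))²)/(2075 + √(-1176)))*7377408 = (-2620955 + (-2218175 - 14966*I*√6 + 4*(14*I*√6)²)/(2075 + 14*I*√6))*7377408 = (-2620955 + (-2218175 - 14966*I*√6 + 4*(-1176))/(2075 + 14*I*√6))*7377408 = (-2620955 + (-2218175 - 14966*I*√6 - 4704)/(2075 + 14*I*√6))*7377408 = (-2620955 + (-2222879 - 14966*I*√6)/(2075 + 14*I*√6))*7377408 = -19335854384640 + 7377408*(-2222879 - 14966*I*√6)/(2075 + 14*I*√6)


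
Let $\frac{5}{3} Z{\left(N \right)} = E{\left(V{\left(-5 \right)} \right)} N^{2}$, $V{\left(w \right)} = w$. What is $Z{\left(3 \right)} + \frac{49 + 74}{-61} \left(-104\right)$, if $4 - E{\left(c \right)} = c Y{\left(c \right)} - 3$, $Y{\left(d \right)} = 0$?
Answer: $\frac{75489}{305} \approx 247.5$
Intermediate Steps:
$E{\left(c \right)} = 7$ ($E{\left(c \right)} = 4 - \left(c 0 - 3\right) = 4 - \left(0 - 3\right) = 4 - -3 = 4 + 3 = 7$)
$Z{\left(N \right)} = \frac{21 N^{2}}{5}$ ($Z{\left(N \right)} = \frac{3 \cdot 7 N^{2}}{5} = \frac{21 N^{2}}{5}$)
$Z{\left(3 \right)} + \frac{49 + 74}{-61} \left(-104\right) = \frac{21 \cdot 3^{2}}{5} + \frac{49 + 74}{-61} \left(-104\right) = \frac{21}{5} \cdot 9 + 123 \left(- \frac{1}{61}\right) \left(-104\right) = \frac{189}{5} - - \frac{12792}{61} = \frac{189}{5} + \frac{12792}{61} = \frac{75489}{305}$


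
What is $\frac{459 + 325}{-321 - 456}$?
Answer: $- \frac{112}{111} \approx -1.009$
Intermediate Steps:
$\frac{459 + 325}{-321 - 456} = \frac{784}{-777} = 784 \left(- \frac{1}{777}\right) = - \frac{112}{111}$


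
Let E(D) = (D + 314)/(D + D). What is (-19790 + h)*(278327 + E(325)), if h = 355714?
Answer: 30386541050818/325 ≈ 9.3497e+10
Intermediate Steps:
E(D) = (314 + D)/(2*D) (E(D) = (314 + D)/((2*D)) = (314 + D)*(1/(2*D)) = (314 + D)/(2*D))
(-19790 + h)*(278327 + E(325)) = (-19790 + 355714)*(278327 + (1/2)*(314 + 325)/325) = 335924*(278327 + (1/2)*(1/325)*639) = 335924*(278327 + 639/650) = 335924*(180913189/650) = 30386541050818/325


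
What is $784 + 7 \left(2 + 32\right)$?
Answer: $1022$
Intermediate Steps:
$784 + 7 \left(2 + 32\right) = 784 + 7 \cdot 34 = 784 + 238 = 1022$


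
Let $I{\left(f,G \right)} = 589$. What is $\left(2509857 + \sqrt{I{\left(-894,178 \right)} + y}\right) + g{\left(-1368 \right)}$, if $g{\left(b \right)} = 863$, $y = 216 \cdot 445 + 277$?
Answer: $2510720 + \sqrt{96986} \approx 2.511 \cdot 10^{6}$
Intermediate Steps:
$y = 96397$ ($y = 96120 + 277 = 96397$)
$\left(2509857 + \sqrt{I{\left(-894,178 \right)} + y}\right) + g{\left(-1368 \right)} = \left(2509857 + \sqrt{589 + 96397}\right) + 863 = \left(2509857 + \sqrt{96986}\right) + 863 = 2510720 + \sqrt{96986}$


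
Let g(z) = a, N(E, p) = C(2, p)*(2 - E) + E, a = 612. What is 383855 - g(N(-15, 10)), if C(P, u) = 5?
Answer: 383243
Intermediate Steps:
N(E, p) = 10 - 4*E (N(E, p) = 5*(2 - E) + E = (10 - 5*E) + E = 10 - 4*E)
g(z) = 612
383855 - g(N(-15, 10)) = 383855 - 1*612 = 383855 - 612 = 383243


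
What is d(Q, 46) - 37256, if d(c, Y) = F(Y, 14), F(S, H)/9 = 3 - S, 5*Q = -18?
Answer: -37643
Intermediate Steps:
Q = -18/5 (Q = (⅕)*(-18) = -18/5 ≈ -3.6000)
F(S, H) = 27 - 9*S (F(S, H) = 9*(3 - S) = 27 - 9*S)
d(c, Y) = 27 - 9*Y
d(Q, 46) - 37256 = (27 - 9*46) - 37256 = (27 - 414) - 37256 = -387 - 37256 = -37643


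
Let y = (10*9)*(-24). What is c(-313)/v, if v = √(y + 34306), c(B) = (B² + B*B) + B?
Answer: 195625*√32146/32146 ≈ 1091.1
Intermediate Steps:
y = -2160 (y = 90*(-24) = -2160)
c(B) = B + 2*B² (c(B) = (B² + B²) + B = 2*B² + B = B + 2*B²)
v = √32146 (v = √(-2160 + 34306) = √32146 ≈ 179.29)
c(-313)/v = (-313*(1 + 2*(-313)))/(√32146) = (-313*(1 - 626))*(√32146/32146) = (-313*(-625))*(√32146/32146) = 195625*(√32146/32146) = 195625*√32146/32146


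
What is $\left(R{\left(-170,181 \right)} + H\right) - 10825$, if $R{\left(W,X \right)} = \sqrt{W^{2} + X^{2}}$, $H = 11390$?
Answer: $565 + \sqrt{61661} \approx 813.32$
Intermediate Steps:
$\left(R{\left(-170,181 \right)} + H\right) - 10825 = \left(\sqrt{\left(-170\right)^{2} + 181^{2}} + 11390\right) - 10825 = \left(\sqrt{28900 + 32761} + 11390\right) - 10825 = \left(\sqrt{61661} + 11390\right) - 10825 = \left(11390 + \sqrt{61661}\right) - 10825 = 565 + \sqrt{61661}$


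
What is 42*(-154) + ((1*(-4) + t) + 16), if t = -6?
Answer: -6462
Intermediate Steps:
42*(-154) + ((1*(-4) + t) + 16) = 42*(-154) + ((1*(-4) - 6) + 16) = -6468 + ((-4 - 6) + 16) = -6468 + (-10 + 16) = -6468 + 6 = -6462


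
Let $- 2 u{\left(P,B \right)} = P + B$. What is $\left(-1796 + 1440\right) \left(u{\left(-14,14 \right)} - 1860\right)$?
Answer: $662160$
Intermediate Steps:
$u{\left(P,B \right)} = - \frac{B}{2} - \frac{P}{2}$ ($u{\left(P,B \right)} = - \frac{P + B}{2} = - \frac{B + P}{2} = - \frac{B}{2} - \frac{P}{2}$)
$\left(-1796 + 1440\right) \left(u{\left(-14,14 \right)} - 1860\right) = \left(-1796 + 1440\right) \left(\left(\left(- \frac{1}{2}\right) 14 - -7\right) - 1860\right) = - 356 \left(\left(-7 + 7\right) - 1860\right) = - 356 \left(0 - 1860\right) = \left(-356\right) \left(-1860\right) = 662160$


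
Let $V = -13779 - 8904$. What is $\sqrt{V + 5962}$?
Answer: $i \sqrt{16721} \approx 129.31 i$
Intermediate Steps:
$V = -22683$
$\sqrt{V + 5962} = \sqrt{-22683 + 5962} = \sqrt{-16721} = i \sqrt{16721}$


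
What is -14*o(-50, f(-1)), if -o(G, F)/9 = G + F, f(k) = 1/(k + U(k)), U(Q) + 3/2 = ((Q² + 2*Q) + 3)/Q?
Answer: -6328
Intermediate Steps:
U(Q) = -3/2 + (3 + Q² + 2*Q)/Q (U(Q) = -3/2 + ((Q² + 2*Q) + 3)/Q = -3/2 + (3 + Q² + 2*Q)/Q)
f(k) = 1/(½ + 2*k + 3/k) (f(k) = 1/(k + (½ + k + 3/k)) = 1/(½ + 2*k + 3/k))
o(G, F) = -9*F - 9*G (o(G, F) = -9*(G + F) = -9*(F + G) = -9*F - 9*G)
-14*o(-50, f(-1)) = -14*(-18*(-1)/(6 - 1 + 4*(-1)²) - 9*(-50)) = -14*(-18*(-1)/(6 - 1 + 4*1) + 450) = -14*(-18*(-1)/(6 - 1 + 4) + 450) = -14*(-18*(-1)/9 + 450) = -14*(-9*(-2/9) + 450) = -14*(2 + 450) = -14*452 = -6328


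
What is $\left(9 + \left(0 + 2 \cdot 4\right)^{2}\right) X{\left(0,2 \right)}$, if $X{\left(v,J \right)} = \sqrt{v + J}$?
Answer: $73 \sqrt{2} \approx 103.24$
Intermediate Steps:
$X{\left(v,J \right)} = \sqrt{J + v}$
$\left(9 + \left(0 + 2 \cdot 4\right)^{2}\right) X{\left(0,2 \right)} = \left(9 + \left(0 + 2 \cdot 4\right)^{2}\right) \sqrt{2 + 0} = \left(9 + \left(0 + 8\right)^{2}\right) \sqrt{2} = \left(9 + 8^{2}\right) \sqrt{2} = \left(9 + 64\right) \sqrt{2} = 73 \sqrt{2}$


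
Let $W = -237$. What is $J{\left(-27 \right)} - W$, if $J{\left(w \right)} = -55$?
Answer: $182$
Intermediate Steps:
$J{\left(-27 \right)} - W = -55 - -237 = -55 + 237 = 182$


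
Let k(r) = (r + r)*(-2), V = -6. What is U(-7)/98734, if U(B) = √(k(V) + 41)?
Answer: √65/98734 ≈ 8.1656e-5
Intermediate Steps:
k(r) = -4*r (k(r) = (2*r)*(-2) = -4*r)
U(B) = √65 (U(B) = √(-4*(-6) + 41) = √(24 + 41) = √65)
U(-7)/98734 = √65/98734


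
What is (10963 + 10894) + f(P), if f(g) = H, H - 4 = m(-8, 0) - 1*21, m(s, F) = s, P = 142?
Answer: 21832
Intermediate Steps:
H = -25 (H = 4 + (-8 - 1*21) = 4 + (-8 - 21) = 4 - 29 = -25)
f(g) = -25
(10963 + 10894) + f(P) = (10963 + 10894) - 25 = 21857 - 25 = 21832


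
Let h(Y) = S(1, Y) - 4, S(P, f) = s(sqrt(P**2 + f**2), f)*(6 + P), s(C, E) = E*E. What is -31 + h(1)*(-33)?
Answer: -130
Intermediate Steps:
s(C, E) = E**2
S(P, f) = f**2*(6 + P)
h(Y) = -4 + 7*Y**2 (h(Y) = Y**2*(6 + 1) - 4 = Y**2*7 - 4 = 7*Y**2 - 4 = -4 + 7*Y**2)
-31 + h(1)*(-33) = -31 + (-4 + 7*1**2)*(-33) = -31 + (-4 + 7*1)*(-33) = -31 + (-4 + 7)*(-33) = -31 + 3*(-33) = -31 - 99 = -130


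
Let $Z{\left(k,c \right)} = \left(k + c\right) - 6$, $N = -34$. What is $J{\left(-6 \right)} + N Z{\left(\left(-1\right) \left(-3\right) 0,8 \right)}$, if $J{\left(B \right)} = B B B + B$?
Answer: $-290$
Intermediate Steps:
$Z{\left(k,c \right)} = -6 + c + k$ ($Z{\left(k,c \right)} = \left(c + k\right) - 6 = -6 + c + k$)
$J{\left(B \right)} = B + B^{3}$ ($J{\left(B \right)} = B^{2} B + B = B^{3} + B = B + B^{3}$)
$J{\left(-6 \right)} + N Z{\left(\left(-1\right) \left(-3\right) 0,8 \right)} = \left(-6 + \left(-6\right)^{3}\right) - 34 \left(-6 + 8 + \left(-1\right) \left(-3\right) 0\right) = \left(-6 - 216\right) - 34 \left(-6 + 8 + 3 \cdot 0\right) = -222 - 34 \left(-6 + 8 + 0\right) = -222 - 68 = -290$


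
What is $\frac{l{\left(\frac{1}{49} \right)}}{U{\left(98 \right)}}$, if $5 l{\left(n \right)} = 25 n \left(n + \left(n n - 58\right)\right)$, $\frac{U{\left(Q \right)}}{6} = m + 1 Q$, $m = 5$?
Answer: $- \frac{348020}{36353541} \approx -0.0095732$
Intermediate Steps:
$U{\left(Q \right)} = 30 + 6 Q$ ($U{\left(Q \right)} = 6 \left(5 + 1 Q\right) = 6 \left(5 + Q\right) = 30 + 6 Q$)
$l{\left(n \right)} = 5 n \left(-58 + n + n^{2}\right)$ ($l{\left(n \right)} = \frac{25 n \left(n + \left(n n - 58\right)\right)}{5} = \frac{25 n \left(n + \left(n^{2} - 58\right)\right)}{5} = \frac{25 n \left(n + \left(-58 + n^{2}\right)\right)}{5} = \frac{25 n \left(-58 + n + n^{2}\right)}{5} = 5 n \left(-58 + n + n^{2}\right)$)
$\frac{l{\left(\frac{1}{49} \right)}}{U{\left(98 \right)}} = \frac{5 \cdot \frac{1}{49} \left(-58 + \frac{1}{49} + \left(\frac{1}{49}\right)^{2}\right)}{30 + 6 \cdot 98} = \frac{5 \cdot \frac{1}{49} \left(-58 + \frac{1}{49} + \left(\frac{1}{49}\right)^{2}\right)}{30 + 588} = \frac{5 \cdot \frac{1}{49} \left(-58 + \frac{1}{49} + \frac{1}{2401}\right)}{618} = 5 \cdot \frac{1}{49} \left(- \frac{139208}{2401}\right) \frac{1}{618} = \left(- \frac{696040}{117649}\right) \frac{1}{618} = - \frac{348020}{36353541}$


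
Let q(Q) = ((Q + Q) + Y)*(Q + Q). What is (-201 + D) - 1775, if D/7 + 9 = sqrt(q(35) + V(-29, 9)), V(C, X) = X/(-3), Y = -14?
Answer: -2039 + 7*sqrt(3917) ≈ -1600.9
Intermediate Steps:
V(C, X) = -X/3 (V(C, X) = X*(-1/3) = -X/3)
q(Q) = 2*Q*(-14 + 2*Q) (q(Q) = ((Q + Q) - 14)*(Q + Q) = (2*Q - 14)*(2*Q) = (-14 + 2*Q)*(2*Q) = 2*Q*(-14 + 2*Q))
D = -63 + 7*sqrt(3917) (D = -63 + 7*sqrt(4*35*(-7 + 35) - 1/3*9) = -63 + 7*sqrt(4*35*28 - 3) = -63 + 7*sqrt(3920 - 3) = -63 + 7*sqrt(3917) ≈ 375.10)
(-201 + D) - 1775 = (-201 + (-63 + 7*sqrt(3917))) - 1775 = (-264 + 7*sqrt(3917)) - 1775 = -2039 + 7*sqrt(3917)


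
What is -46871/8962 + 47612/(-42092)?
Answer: -599898219/94307126 ≈ -6.3611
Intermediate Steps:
-46871/8962 + 47612/(-42092) = -46871*1/8962 + 47612*(-1/42092) = -46871/8962 - 11903/10523 = -599898219/94307126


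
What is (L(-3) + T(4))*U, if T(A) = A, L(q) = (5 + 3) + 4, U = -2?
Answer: -32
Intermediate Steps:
L(q) = 12 (L(q) = 8 + 4 = 12)
(L(-3) + T(4))*U = (12 + 4)*(-2) = 16*(-2) = -32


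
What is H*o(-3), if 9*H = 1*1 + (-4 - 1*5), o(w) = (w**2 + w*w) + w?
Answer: -40/3 ≈ -13.333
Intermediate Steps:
o(w) = w + 2*w**2 (o(w) = (w**2 + w**2) + w = 2*w**2 + w = w + 2*w**2)
H = -8/9 (H = (1*1 + (-4 - 1*5))/9 = (1 + (-4 - 5))/9 = (1 - 9)/9 = (1/9)*(-8) = -8/9 ≈ -0.88889)
H*o(-3) = -(-8)*(1 + 2*(-3))/3 = -(-8)*(1 - 6)/3 = -(-8)*(-5)/3 = -8/9*15 = -40/3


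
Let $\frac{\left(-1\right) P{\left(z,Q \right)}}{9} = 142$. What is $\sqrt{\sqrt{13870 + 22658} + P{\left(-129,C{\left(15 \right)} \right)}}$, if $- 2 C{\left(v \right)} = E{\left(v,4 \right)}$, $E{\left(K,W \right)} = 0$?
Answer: $\sqrt{-1278 + 4 \sqrt{2283}} \approx 32.968 i$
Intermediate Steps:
$C{\left(v \right)} = 0$ ($C{\left(v \right)} = \left(- \frac{1}{2}\right) 0 = 0$)
$P{\left(z,Q \right)} = -1278$ ($P{\left(z,Q \right)} = \left(-9\right) 142 = -1278$)
$\sqrt{\sqrt{13870 + 22658} + P{\left(-129,C{\left(15 \right)} \right)}} = \sqrt{\sqrt{13870 + 22658} - 1278} = \sqrt{\sqrt{36528} - 1278} = \sqrt{4 \sqrt{2283} - 1278} = \sqrt{-1278 + 4 \sqrt{2283}}$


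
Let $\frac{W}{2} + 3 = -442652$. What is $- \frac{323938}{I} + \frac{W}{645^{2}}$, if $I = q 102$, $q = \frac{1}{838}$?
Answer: $- \frac{3764475170224}{1414485} \approx -2.6614 \cdot 10^{6}$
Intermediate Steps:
$q = \frac{1}{838} \approx 0.0011933$
$W = -885310$ ($W = -6 + 2 \left(-442652\right) = -6 - 885304 = -885310$)
$I = \frac{51}{419}$ ($I = \frac{1}{838} \cdot 102 = \frac{51}{419} \approx 0.12172$)
$- \frac{323938}{I} + \frac{W}{645^{2}} = - \frac{323938}{\frac{51}{419}} - \frac{885310}{645^{2}} = \left(-323938\right) \frac{419}{51} - \frac{885310}{416025} = - \frac{135730022}{51} - \frac{177062}{83205} = - \frac{3764475170224}{1414485}$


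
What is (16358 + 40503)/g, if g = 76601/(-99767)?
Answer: -810407341/10943 ≈ -74057.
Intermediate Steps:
g = -76601/99767 (g = 76601*(-1/99767) = -76601/99767 ≈ -0.76780)
(16358 + 40503)/g = (16358 + 40503)/(-76601/99767) = 56861*(-99767/76601) = -810407341/10943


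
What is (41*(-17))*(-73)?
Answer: 50881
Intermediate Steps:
(41*(-17))*(-73) = -697*(-73) = 50881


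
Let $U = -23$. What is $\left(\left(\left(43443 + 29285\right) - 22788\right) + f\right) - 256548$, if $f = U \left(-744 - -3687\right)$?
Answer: $-274297$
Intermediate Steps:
$f = -67689$ ($f = - 23 \left(-744 - -3687\right) = - 23 \left(-744 + 3687\right) = \left(-23\right) 2943 = -67689$)
$\left(\left(\left(43443 + 29285\right) - 22788\right) + f\right) - 256548 = \left(\left(\left(43443 + 29285\right) - 22788\right) - 67689\right) - 256548 = \left(\left(72728 - 22788\right) - 67689\right) - 256548 = \left(49940 - 67689\right) - 256548 = -17749 - 256548 = -274297$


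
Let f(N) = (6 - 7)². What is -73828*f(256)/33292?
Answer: -18457/8323 ≈ -2.2176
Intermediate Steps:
f(N) = 1 (f(N) = (-1)² = 1)
-73828*f(256)/33292 = -73828/(33292/1) = -73828/(33292*1) = -73828/33292 = -73828*1/33292 = -18457/8323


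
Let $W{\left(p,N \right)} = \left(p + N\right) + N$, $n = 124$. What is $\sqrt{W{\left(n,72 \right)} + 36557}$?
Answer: $5 \sqrt{1473} \approx 191.9$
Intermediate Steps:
$W{\left(p,N \right)} = p + 2 N$ ($W{\left(p,N \right)} = \left(N + p\right) + N = p + 2 N$)
$\sqrt{W{\left(n,72 \right)} + 36557} = \sqrt{\left(124 + 2 \cdot 72\right) + 36557} = \sqrt{\left(124 + 144\right) + 36557} = \sqrt{268 + 36557} = \sqrt{36825} = 5 \sqrt{1473}$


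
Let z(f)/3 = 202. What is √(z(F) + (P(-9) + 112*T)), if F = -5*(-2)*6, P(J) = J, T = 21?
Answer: √2949 ≈ 54.305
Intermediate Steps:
F = 60 (F = 10*6 = 60)
z(f) = 606 (z(f) = 3*202 = 606)
√(z(F) + (P(-9) + 112*T)) = √(606 + (-9 + 112*21)) = √(606 + (-9 + 2352)) = √(606 + 2343) = √2949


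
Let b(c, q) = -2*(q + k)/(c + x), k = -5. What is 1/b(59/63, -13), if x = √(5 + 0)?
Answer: 59/2268 + √5/36 ≈ 0.088127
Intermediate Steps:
x = √5 ≈ 2.2361
b(c, q) = -2*(-5 + q)/(c + √5) (b(c, q) = -2*(q - 5)/(c + √5) = -2*(-5 + q)/(c + √5))
1/b(59/63, -13) = 1/(2*(5 - 1*(-13))/(59/63 + √5)) = 1/(2*(5 + 13)/(59*(1/63) + √5)) = 1/(2*18/(59/63 + √5)) = 1/(36/(59/63 + √5)) = 59/2268 + √5/36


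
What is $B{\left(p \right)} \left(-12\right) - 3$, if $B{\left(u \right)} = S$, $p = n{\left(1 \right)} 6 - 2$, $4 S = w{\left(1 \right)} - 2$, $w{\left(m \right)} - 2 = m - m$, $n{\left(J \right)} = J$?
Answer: $-3$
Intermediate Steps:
$w{\left(m \right)} = 2$ ($w{\left(m \right)} = 2 + \left(m - m\right) = 2 + 0 = 2$)
$S = 0$ ($S = \frac{2 - 2}{4} = \frac{1}{4} \cdot 0 = 0$)
$p = 4$ ($p = 1 \cdot 6 - 2 = 6 - 2 = 4$)
$B{\left(u \right)} = 0$
$B{\left(p \right)} \left(-12\right) - 3 = 0 \left(-12\right) - 3 = 0 - 3 = -3$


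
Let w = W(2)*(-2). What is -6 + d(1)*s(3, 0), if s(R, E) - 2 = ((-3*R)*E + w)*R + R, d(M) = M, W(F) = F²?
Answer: -25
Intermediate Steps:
w = -8 (w = 2²*(-2) = 4*(-2) = -8)
s(R, E) = 2 + R + R*(-8 - 3*E*R) (s(R, E) = 2 + (((-3*R)*E - 8)*R + R) = 2 + ((-3*E*R - 8)*R + R) = 2 + ((-8 - 3*E*R)*R + R) = 2 + (R*(-8 - 3*E*R) + R) = 2 + (R + R*(-8 - 3*E*R)) = 2 + R + R*(-8 - 3*E*R))
-6 + d(1)*s(3, 0) = -6 + 1*(2 - 7*3 - 3*0*3²) = -6 + 1*(2 - 21 - 3*0*9) = -6 + 1*(2 - 21 + 0) = -6 + 1*(-19) = -6 - 19 = -25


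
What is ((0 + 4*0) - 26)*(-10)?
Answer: 260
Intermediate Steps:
((0 + 4*0) - 26)*(-10) = ((0 + 0) - 26)*(-10) = (0 - 26)*(-10) = -26*(-10) = 260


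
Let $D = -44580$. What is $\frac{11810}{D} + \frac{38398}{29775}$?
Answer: $\frac{45338003}{44245650} \approx 1.0247$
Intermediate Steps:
$\frac{11810}{D} + \frac{38398}{29775} = \frac{11810}{-44580} + \frac{38398}{29775} = 11810 \left(- \frac{1}{44580}\right) + 38398 \cdot \frac{1}{29775} = - \frac{1181}{4458} + \frac{38398}{29775} = \frac{45338003}{44245650}$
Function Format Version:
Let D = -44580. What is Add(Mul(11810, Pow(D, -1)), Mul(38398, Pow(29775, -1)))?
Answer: Rational(45338003, 44245650) ≈ 1.0247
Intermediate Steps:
Add(Mul(11810, Pow(D, -1)), Mul(38398, Pow(29775, -1))) = Add(Mul(11810, Pow(-44580, -1)), Mul(38398, Pow(29775, -1))) = Add(Mul(11810, Rational(-1, 44580)), Mul(38398, Rational(1, 29775))) = Add(Rational(-1181, 4458), Rational(38398, 29775)) = Rational(45338003, 44245650)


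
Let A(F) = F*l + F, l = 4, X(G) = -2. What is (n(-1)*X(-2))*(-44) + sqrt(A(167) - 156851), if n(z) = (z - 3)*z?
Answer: 352 + 28*I*sqrt(199) ≈ 352.0 + 394.99*I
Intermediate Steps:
A(F) = 5*F (A(F) = F*4 + F = 4*F + F = 5*F)
n(z) = z*(-3 + z) (n(z) = (-3 + z)*z = z*(-3 + z))
(n(-1)*X(-2))*(-44) + sqrt(A(167) - 156851) = (-(-3 - 1)*(-2))*(-44) + sqrt(5*167 - 156851) = (-1*(-4)*(-2))*(-44) + sqrt(835 - 156851) = (4*(-2))*(-44) + sqrt(-156016) = -8*(-44) + 28*I*sqrt(199) = 352 + 28*I*sqrt(199)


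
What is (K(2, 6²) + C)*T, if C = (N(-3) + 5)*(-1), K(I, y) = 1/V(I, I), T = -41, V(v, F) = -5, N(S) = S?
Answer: 451/5 ≈ 90.200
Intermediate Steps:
K(I, y) = -⅕ (K(I, y) = 1/(-5) = -⅕)
C = -2 (C = (-3 + 5)*(-1) = 2*(-1) = -2)
(K(2, 6²) + C)*T = (-⅕ - 2)*(-41) = -11/5*(-41) = 451/5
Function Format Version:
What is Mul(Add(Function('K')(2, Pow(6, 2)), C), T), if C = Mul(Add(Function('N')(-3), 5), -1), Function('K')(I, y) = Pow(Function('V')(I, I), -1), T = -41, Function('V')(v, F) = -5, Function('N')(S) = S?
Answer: Rational(451, 5) ≈ 90.200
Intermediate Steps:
Function('K')(I, y) = Rational(-1, 5) (Function('K')(I, y) = Pow(-5, -1) = Rational(-1, 5))
C = -2 (C = Mul(Add(-3, 5), -1) = Mul(2, -1) = -2)
Mul(Add(Function('K')(2, Pow(6, 2)), C), T) = Mul(Add(Rational(-1, 5), -2), -41) = Mul(Rational(-11, 5), -41) = Rational(451, 5)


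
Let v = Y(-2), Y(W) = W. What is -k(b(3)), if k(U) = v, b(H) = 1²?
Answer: 2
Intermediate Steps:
b(H) = 1
v = -2
k(U) = -2
-k(b(3)) = -1*(-2) = 2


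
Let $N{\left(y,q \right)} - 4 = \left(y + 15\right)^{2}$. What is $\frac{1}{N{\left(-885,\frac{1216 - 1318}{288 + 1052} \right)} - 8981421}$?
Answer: $- \frac{1}{8224517} \approx -1.2159 \cdot 10^{-7}$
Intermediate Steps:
$N{\left(y,q \right)} = 4 + \left(15 + y\right)^{2}$ ($N{\left(y,q \right)} = 4 + \left(y + 15\right)^{2} = 4 + \left(15 + y\right)^{2}$)
$\frac{1}{N{\left(-885,\frac{1216 - 1318}{288 + 1052} \right)} - 8981421} = \frac{1}{\left(4 + \left(15 - 885\right)^{2}\right) - 8981421} = \frac{1}{\left(4 + \left(-870\right)^{2}\right) - 8981421} = \frac{1}{\left(4 + 756900\right) - 8981421} = \frac{1}{756904 - 8981421} = \frac{1}{-8224517} = - \frac{1}{8224517}$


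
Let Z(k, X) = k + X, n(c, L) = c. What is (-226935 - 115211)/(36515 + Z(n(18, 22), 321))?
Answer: -171073/18427 ≈ -9.2838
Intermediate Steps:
Z(k, X) = X + k
(-226935 - 115211)/(36515 + Z(n(18, 22), 321)) = (-226935 - 115211)/(36515 + (321 + 18)) = -342146/(36515 + 339) = -342146/36854 = -342146*1/36854 = -171073/18427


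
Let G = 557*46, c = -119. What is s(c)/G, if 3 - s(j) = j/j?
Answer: 1/12811 ≈ 7.8058e-5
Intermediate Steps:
s(j) = 2 (s(j) = 3 - j/j = 3 - 1*1 = 3 - 1 = 2)
G = 25622
s(c)/G = 2/25622 = 2*(1/25622) = 1/12811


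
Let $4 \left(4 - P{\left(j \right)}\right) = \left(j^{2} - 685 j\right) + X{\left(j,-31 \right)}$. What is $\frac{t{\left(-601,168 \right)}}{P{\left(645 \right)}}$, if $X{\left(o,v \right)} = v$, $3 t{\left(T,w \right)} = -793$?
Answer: $- \frac{3172}{77541} \approx -0.040907$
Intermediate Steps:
$t{\left(T,w \right)} = - \frac{793}{3}$ ($t{\left(T,w \right)} = \frac{1}{3} \left(-793\right) = - \frac{793}{3}$)
$P{\left(j \right)} = \frac{47}{4} - \frac{j^{2}}{4} + \frac{685 j}{4}$ ($P{\left(j \right)} = 4 - \frac{\left(j^{2} - 685 j\right) - 31}{4} = 4 - \frac{-31 + j^{2} - 685 j}{4} = 4 + \left(\frac{31}{4} - \frac{j^{2}}{4} + \frac{685 j}{4}\right) = \frac{47}{4} - \frac{j^{2}}{4} + \frac{685 j}{4}$)
$\frac{t{\left(-601,168 \right)}}{P{\left(645 \right)}} = - \frac{793}{3 \left(\frac{47}{4} - \frac{645^{2}}{4} + \frac{685}{4} \cdot 645\right)} = - \frac{793}{3 \left(\frac{47}{4} - \frac{416025}{4} + \frac{441825}{4}\right)} = - \frac{793}{3 \cdot \frac{25847}{4}} = \left(- \frac{793}{3}\right) \frac{4}{25847} = - \frac{3172}{77541}$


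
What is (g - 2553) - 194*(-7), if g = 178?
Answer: -1017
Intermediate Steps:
(g - 2553) - 194*(-7) = (178 - 2553) - 194*(-7) = -2375 + 1358 = -1017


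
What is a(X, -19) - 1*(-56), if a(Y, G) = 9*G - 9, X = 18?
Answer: -124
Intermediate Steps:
a(Y, G) = -9 + 9*G
a(X, -19) - 1*(-56) = (-9 + 9*(-19)) - 1*(-56) = (-9 - 171) + 56 = -180 + 56 = -124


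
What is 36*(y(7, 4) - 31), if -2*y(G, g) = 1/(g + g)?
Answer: -4473/4 ≈ -1118.3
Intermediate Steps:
y(G, g) = -1/(4*g) (y(G, g) = -1/(2*(g + g)) = -1/(2*g)/2 = -1/(4*g))
36*(y(7, 4) - 31) = 36*(-¼/4 - 31) = 36*(-¼*¼ - 31) = 36*(-1/16 - 31) = 36*(-497/16) = -4473/4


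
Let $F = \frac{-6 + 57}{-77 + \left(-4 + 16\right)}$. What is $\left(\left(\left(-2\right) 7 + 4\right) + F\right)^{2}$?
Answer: $\frac{491401}{4225} \approx 116.31$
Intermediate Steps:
$F = - \frac{51}{65}$ ($F = \frac{51}{-77 + 12} = \frac{51}{-65} = 51 \left(- \frac{1}{65}\right) = - \frac{51}{65} \approx -0.78462$)
$\left(\left(\left(-2\right) 7 + 4\right) + F\right)^{2} = \left(\left(\left(-2\right) 7 + 4\right) - \frac{51}{65}\right)^{2} = \left(\left(-14 + 4\right) - \frac{51}{65}\right)^{2} = \left(-10 - \frac{51}{65}\right)^{2} = \left(- \frac{701}{65}\right)^{2} = \frac{491401}{4225}$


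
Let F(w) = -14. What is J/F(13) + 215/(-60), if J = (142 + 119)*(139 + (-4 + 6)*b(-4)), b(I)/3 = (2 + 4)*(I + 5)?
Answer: -39193/12 ≈ -3266.1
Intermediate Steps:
b(I) = 90 + 18*I (b(I) = 3*((2 + 4)*(I + 5)) = 3*(6*(5 + I)) = 3*(30 + 6*I) = 90 + 18*I)
J = 45675 (J = (142 + 119)*(139 + (-4 + 6)*(90 + 18*(-4))) = 261*(139 + 2*(90 - 72)) = 261*(139 + 2*18) = 261*(139 + 36) = 261*175 = 45675)
J/F(13) + 215/(-60) = 45675/(-14) + 215/(-60) = 45675*(-1/14) + 215*(-1/60) = -6525/2 - 43/12 = -39193/12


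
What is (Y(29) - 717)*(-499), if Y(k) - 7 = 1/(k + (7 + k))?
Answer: 23028351/65 ≈ 3.5428e+5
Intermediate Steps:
Y(k) = 7 + 1/(7 + 2*k) (Y(k) = 7 + 1/(k + (7 + k)) = 7 + 1/(7 + 2*k))
(Y(29) - 717)*(-499) = (2*(25 + 7*29)/(7 + 2*29) - 717)*(-499) = (2*(25 + 203)/(7 + 58) - 717)*(-499) = (2*228/65 - 717)*(-499) = (2*(1/65)*228 - 717)*(-499) = (456/65 - 717)*(-499) = -46149/65*(-499) = 23028351/65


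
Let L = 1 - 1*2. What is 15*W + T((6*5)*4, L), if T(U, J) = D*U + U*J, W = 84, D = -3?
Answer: 780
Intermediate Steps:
L = -1 (L = 1 - 2 = -1)
T(U, J) = -3*U + J*U (T(U, J) = -3*U + U*J = -3*U + J*U)
15*W + T((6*5)*4, L) = 15*84 + ((6*5)*4)*(-3 - 1) = 1260 + (30*4)*(-4) = 1260 + 120*(-4) = 1260 - 480 = 780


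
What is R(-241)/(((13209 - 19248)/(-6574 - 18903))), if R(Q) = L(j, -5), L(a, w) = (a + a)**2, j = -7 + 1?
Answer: 407632/671 ≈ 607.50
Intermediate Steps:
j = -6
L(a, w) = 4*a**2 (L(a, w) = (2*a)**2 = 4*a**2)
R(Q) = 144 (R(Q) = 4*(-6)**2 = 4*36 = 144)
R(-241)/(((13209 - 19248)/(-6574 - 18903))) = 144/(((13209 - 19248)/(-6574 - 18903))) = 144/((-6039/(-25477))) = 144/((-6039*(-1/25477))) = 144/(6039/25477) = 144*(25477/6039) = 407632/671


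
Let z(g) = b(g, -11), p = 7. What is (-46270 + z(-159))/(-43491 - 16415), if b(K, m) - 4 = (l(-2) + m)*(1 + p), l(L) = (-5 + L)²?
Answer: 3283/4279 ≈ 0.76723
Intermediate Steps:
b(K, m) = 396 + 8*m (b(K, m) = 4 + ((-5 - 2)² + m)*(1 + 7) = 4 + ((-7)² + m)*8 = 4 + (49 + m)*8 = 4 + (392 + 8*m) = 396 + 8*m)
z(g) = 308 (z(g) = 396 + 8*(-11) = 396 - 88 = 308)
(-46270 + z(-159))/(-43491 - 16415) = (-46270 + 308)/(-43491 - 16415) = -45962/(-59906) = -45962*(-1/59906) = 3283/4279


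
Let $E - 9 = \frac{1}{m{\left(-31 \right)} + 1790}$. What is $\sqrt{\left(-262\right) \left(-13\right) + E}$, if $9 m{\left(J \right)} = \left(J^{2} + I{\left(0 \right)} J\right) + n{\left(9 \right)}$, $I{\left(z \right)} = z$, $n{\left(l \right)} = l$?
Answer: $\frac{\sqrt{249061452430}}{8540} \approx 58.438$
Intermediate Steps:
$m{\left(J \right)} = 1 + \frac{J^{2}}{9}$ ($m{\left(J \right)} = \frac{\left(J^{2} + 0 J\right) + 9}{9} = \frac{\left(J^{2} + 0\right) + 9}{9} = \frac{J^{2} + 9}{9} = \frac{9 + J^{2}}{9} = 1 + \frac{J^{2}}{9}$)
$E = \frac{153729}{17080}$ ($E = 9 + \frac{1}{\left(1 + \frac{\left(-31\right)^{2}}{9}\right) + 1790} = 9 + \frac{1}{\left(1 + \frac{1}{9} \cdot 961\right) + 1790} = 9 + \frac{1}{\left(1 + \frac{961}{9}\right) + 1790} = 9 + \frac{1}{\frac{970}{9} + 1790} = 9 + \frac{1}{\frac{17080}{9}} = 9 + \frac{9}{17080} = \frac{153729}{17080} \approx 9.0005$)
$\sqrt{\left(-262\right) \left(-13\right) + E} = \sqrt{\left(-262\right) \left(-13\right) + \frac{153729}{17080}} = \sqrt{3406 + \frac{153729}{17080}} = \sqrt{\frac{58328209}{17080}} = \frac{\sqrt{249061452430}}{8540}$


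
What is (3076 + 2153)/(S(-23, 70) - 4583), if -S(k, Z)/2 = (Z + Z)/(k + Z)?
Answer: -245763/215681 ≈ -1.1395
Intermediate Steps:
S(k, Z) = -4*Z/(Z + k) (S(k, Z) = -2*(Z + Z)/(k + Z) = -2*2*Z/(Z + k) = -4*Z/(Z + k))
(3076 + 2153)/(S(-23, 70) - 4583) = (3076 + 2153)/(-4*70/(70 - 23) - 4583) = 5229/(-4*70/47 - 4583) = 5229/(-4*70*1/47 - 4583) = 5229/(-280/47 - 4583) = 5229/(-215681/47) = 5229*(-47/215681) = -245763/215681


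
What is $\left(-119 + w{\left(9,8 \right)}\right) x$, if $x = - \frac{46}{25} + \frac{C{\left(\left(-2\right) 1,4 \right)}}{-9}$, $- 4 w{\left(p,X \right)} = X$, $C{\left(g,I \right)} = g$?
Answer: $\frac{44044}{225} \approx 195.75$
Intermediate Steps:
$w{\left(p,X \right)} = - \frac{X}{4}$
$x = - \frac{364}{225}$ ($x = - \frac{46}{25} + \frac{\left(-2\right) 1}{-9} = \left(-46\right) \frac{1}{25} - - \frac{2}{9} = - \frac{46}{25} + \frac{2}{9} = - \frac{364}{225} \approx -1.6178$)
$\left(-119 + w{\left(9,8 \right)}\right) x = \left(-119 - 2\right) \left(- \frac{364}{225}\right) = \left(-121\right) \left(- \frac{364}{225}\right) = \frac{44044}{225}$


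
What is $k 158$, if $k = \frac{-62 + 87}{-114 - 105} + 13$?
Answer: $\frac{445876}{219} \approx 2036.0$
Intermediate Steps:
$k = \frac{2822}{219}$ ($k = \frac{25}{-219} + 13 = 25 \left(- \frac{1}{219}\right) + 13 = - \frac{25}{219} + 13 = \frac{2822}{219} \approx 12.886$)
$k 158 = \frac{2822}{219} \cdot 158 = \frac{445876}{219}$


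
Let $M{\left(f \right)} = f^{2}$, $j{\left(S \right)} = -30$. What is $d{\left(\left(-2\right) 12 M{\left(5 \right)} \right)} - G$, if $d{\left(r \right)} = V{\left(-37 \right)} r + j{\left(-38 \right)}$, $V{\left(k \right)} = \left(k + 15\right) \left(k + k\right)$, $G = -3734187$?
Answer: $2757357$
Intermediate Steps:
$V{\left(k \right)} = 2 k \left(15 + k\right)$ ($V{\left(k \right)} = \left(15 + k\right) 2 k = 2 k \left(15 + k\right)$)
$d{\left(r \right)} = -30 + 1628 r$ ($d{\left(r \right)} = 2 \left(-37\right) \left(15 - 37\right) r - 30 = 2 \left(-37\right) \left(-22\right) r - 30 = 1628 r - 30 = -30 + 1628 r$)
$d{\left(\left(-2\right) 12 M{\left(5 \right)} \right)} - G = \left(-30 + 1628 \left(-2\right) 12 \cdot 5^{2}\right) - -3734187 = \left(-30 + 1628 \left(\left(-24\right) 25\right)\right) + 3734187 = \left(-30 + 1628 \left(-600\right)\right) + 3734187 = \left(-30 - 976800\right) + 3734187 = -976830 + 3734187 = 2757357$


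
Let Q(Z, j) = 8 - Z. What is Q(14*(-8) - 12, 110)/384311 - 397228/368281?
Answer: -152610476816/141534439391 ≈ -1.0783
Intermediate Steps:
Q(14*(-8) - 12, 110)/384311 - 397228/368281 = (8 - (14*(-8) - 12))/384311 - 397228/368281 = (8 - (-112 - 12))*(1/384311) - 397228*1/368281 = (8 - 1*(-124))*(1/384311) - 397228/368281 = (8 + 124)*(1/384311) - 397228/368281 = 132*(1/384311) - 397228/368281 = 132/384311 - 397228/368281 = -152610476816/141534439391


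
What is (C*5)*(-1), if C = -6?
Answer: 30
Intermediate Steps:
(C*5)*(-1) = -6*5*(-1) = -30*(-1) = 30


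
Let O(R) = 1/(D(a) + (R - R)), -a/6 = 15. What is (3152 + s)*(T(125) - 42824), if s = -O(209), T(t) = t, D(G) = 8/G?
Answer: -540270447/4 ≈ -1.3507e+8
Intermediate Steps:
a = -90 (a = -6*15 = -90)
O(R) = -45/4 (O(R) = 1/(8/(-90) + (R - R)) = 1/(8*(-1/90) + 0) = 1/(-4/45 + 0) = 1/(-4/45) = -45/4)
s = 45/4 (s = -1*(-45/4) = 45/4 ≈ 11.250)
(3152 + s)*(T(125) - 42824) = (3152 + 45/4)*(125 - 42824) = (12653/4)*(-42699) = -540270447/4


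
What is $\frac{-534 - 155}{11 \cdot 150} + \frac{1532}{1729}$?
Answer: $\frac{1336519}{2852850} \approx 0.46849$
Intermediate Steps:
$\frac{-534 - 155}{11 \cdot 150} + \frac{1532}{1729} = - \frac{689}{1650} + 1532 \cdot \frac{1}{1729} = \left(-689\right) \frac{1}{1650} + \frac{1532}{1729} = - \frac{689}{1650} + \frac{1532}{1729} = \frac{1336519}{2852850}$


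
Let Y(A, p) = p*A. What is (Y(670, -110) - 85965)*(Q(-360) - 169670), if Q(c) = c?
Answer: 27147839950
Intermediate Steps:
Y(A, p) = A*p
(Y(670, -110) - 85965)*(Q(-360) - 169670) = (670*(-110) - 85965)*(-360 - 169670) = (-73700 - 85965)*(-170030) = -159665*(-170030) = 27147839950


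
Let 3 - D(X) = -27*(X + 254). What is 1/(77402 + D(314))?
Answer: 1/92741 ≈ 1.0783e-5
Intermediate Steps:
D(X) = 6861 + 27*X (D(X) = 3 - (-27)*(X + 254) = 3 - (-27)*(254 + X) = 3 - (-6858 - 27*X) = 3 + (6858 + 27*X) = 6861 + 27*X)
1/(77402 + D(314)) = 1/(77402 + (6861 + 27*314)) = 1/(77402 + (6861 + 8478)) = 1/(77402 + 15339) = 1/92741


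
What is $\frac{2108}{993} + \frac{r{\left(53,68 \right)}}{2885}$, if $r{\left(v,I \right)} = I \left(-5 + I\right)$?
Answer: $\frac{10335592}{2864805} \approx 3.6078$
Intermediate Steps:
$\frac{2108}{993} + \frac{r{\left(53,68 \right)}}{2885} = \frac{2108}{993} + \frac{68 \left(-5 + 68\right)}{2885} = 2108 \cdot \frac{1}{993} + 68 \cdot 63 \cdot \frac{1}{2885} = \frac{2108}{993} + 4284 \cdot \frac{1}{2885} = \frac{2108}{993} + \frac{4284}{2885} = \frac{10335592}{2864805}$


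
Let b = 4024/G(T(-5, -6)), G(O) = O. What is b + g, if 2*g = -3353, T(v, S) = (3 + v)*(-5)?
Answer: -12741/10 ≈ -1274.1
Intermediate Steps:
T(v, S) = -15 - 5*v
g = -3353/2 (g = (½)*(-3353) = -3353/2 ≈ -1676.5)
b = 2012/5 (b = 4024/(-15 - 5*(-5)) = 4024/(-15 + 25) = 4024/10 = 4024*(⅒) = 2012/5 ≈ 402.40)
b + g = 2012/5 - 3353/2 = -12741/10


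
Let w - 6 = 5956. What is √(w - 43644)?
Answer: I*√37682 ≈ 194.12*I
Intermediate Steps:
w = 5962 (w = 6 + 5956 = 5962)
√(w - 43644) = √(5962 - 43644) = √(-37682) = I*√37682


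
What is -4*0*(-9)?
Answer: 0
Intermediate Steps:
-4*0*(-9) = 0*(-9) = 0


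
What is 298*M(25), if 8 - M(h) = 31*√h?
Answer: -43806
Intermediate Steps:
M(h) = 8 - 31*√h
298*M(25) = 298*(8 - 31*√25) = 298*(8 - 31*5) = 298*(8 - 155) = 298*(-147) = -43806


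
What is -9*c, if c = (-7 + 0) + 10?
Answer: -27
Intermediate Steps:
c = 3 (c = -7 + 10 = 3)
-9*c = -9*3 = -27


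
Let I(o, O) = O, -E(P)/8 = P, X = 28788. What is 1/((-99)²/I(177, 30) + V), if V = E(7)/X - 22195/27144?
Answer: 325592280/106104135491 ≈ 0.0030686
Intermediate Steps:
E(P) = -8*P
V = -53372477/65118456 (V = -8*7/28788 - 22195/27144 = -56*1/28788 - 22195*1/27144 = -14/7197 - 22195/27144 = -53372477/65118456 ≈ -0.81962)
1/((-99)²/I(177, 30) + V) = 1/((-99)²/30 - 53372477/65118456) = 1/(9801*(1/30) - 53372477/65118456) = 1/(3267/10 - 53372477/65118456) = 1/(106104135491/325592280) = 325592280/106104135491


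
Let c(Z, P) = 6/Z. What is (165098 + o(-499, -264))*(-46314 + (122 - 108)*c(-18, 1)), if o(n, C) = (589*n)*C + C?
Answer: -10804848659128/3 ≈ -3.6016e+12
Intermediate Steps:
o(n, C) = C + 589*C*n (o(n, C) = 589*C*n + C = C + 589*C*n)
(165098 + o(-499, -264))*(-46314 + (122 - 108)*c(-18, 1)) = (165098 - 264*(1 + 589*(-499)))*(-46314 + (122 - 108)*(6/(-18))) = (165098 - 264*(1 - 293911))*(-46314 + 14*(6*(-1/18))) = (165098 - 264*(-293910))*(-46314 + 14*(-1/3)) = (165098 + 77592240)*(-46314 - 14/3) = 77757338*(-138956/3) = -10804848659128/3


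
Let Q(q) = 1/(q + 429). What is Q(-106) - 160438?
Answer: -51821473/323 ≈ -1.6044e+5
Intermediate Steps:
Q(q) = 1/(429 + q)
Q(-106) - 160438 = 1/(429 - 106) - 160438 = 1/323 - 160438 = -51821473/323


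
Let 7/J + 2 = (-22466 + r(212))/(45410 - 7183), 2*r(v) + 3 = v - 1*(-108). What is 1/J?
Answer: -197523/535178 ≈ -0.36908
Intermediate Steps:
r(v) = 105/2 + v/2 (r(v) = -3/2 + (v - 1*(-108))/2 = -3/2 + (v + 108)/2 = -3/2 + (108 + v)/2 = -3/2 + (54 + v/2) = 105/2 + v/2)
J = -535178/197523 (J = 7/(-2 + (-22466 + (105/2 + (½)*212))/(45410 - 7183)) = 7/(-2 + (-22466 + (105/2 + 106))/38227) = 7/(-2 + (-22466 + 317/2)*(1/38227)) = 7/(-2 - 44615/2*1/38227) = 7/(-2 - 44615/76454) = 7/(-197523/76454) = 7*(-76454/197523) = -535178/197523 ≈ -2.7094)
1/J = 1/(-535178/197523) = -197523/535178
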